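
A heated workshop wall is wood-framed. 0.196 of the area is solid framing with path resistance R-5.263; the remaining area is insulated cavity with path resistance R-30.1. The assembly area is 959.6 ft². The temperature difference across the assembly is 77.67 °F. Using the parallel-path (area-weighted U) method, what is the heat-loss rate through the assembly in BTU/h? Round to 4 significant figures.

U_eff = 0.804/30.1 + 0.196/5.263 = 0.026711 + 0.037241 = 0.063952
R_eff = 1/U_eff = 15.637 ft²·°F·h/BTU
Q = 959.6 × 77.67 / 15.637 = 4766.5 BTU/h

4766 BTU/h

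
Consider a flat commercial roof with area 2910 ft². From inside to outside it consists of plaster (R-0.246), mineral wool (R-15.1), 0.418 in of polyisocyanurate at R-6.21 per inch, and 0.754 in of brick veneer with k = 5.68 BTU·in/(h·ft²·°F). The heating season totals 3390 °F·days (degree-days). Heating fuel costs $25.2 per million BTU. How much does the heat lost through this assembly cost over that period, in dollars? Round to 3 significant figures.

330 dollars

0.418 × 6.21 = 2.596
0.754/5.68 = 0.1327
R_total = 0.246 + 15.1 + 2.596 + 0.1327 = 18.07 ft²·°F·h/BTU
E = A × HDD × 24 / R = 2910 × 3390 × 24 / 18.07 = 13100000 BTU
Cost = 13100000/10⁶ × 25.2 = $330.1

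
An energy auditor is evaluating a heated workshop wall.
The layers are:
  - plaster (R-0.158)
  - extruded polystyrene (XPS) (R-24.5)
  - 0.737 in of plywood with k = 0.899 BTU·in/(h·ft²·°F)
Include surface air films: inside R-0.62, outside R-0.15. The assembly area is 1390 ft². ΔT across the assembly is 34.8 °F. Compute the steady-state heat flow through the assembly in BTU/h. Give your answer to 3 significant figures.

1840 BTU/h

0.737/0.899 = 0.8198
R_total = 0.62 + 0.158 + 24.5 + 0.8198 + 0.15 = 26.25 ft²·°F·h/BTU
Q = A·ΔT/R = 1390 × 34.8 / 26.25 = 1843 BTU/h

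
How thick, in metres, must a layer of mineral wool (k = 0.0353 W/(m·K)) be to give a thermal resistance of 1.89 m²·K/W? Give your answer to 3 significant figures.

0.0667 m

L = R·k = 1.89 × 0.0353 = 0.06672 m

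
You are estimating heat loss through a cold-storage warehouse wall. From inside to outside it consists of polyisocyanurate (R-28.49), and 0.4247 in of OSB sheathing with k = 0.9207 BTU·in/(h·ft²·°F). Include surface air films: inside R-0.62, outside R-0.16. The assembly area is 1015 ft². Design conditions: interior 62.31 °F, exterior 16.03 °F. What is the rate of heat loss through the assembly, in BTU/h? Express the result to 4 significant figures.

1580 BTU/h

0.4247/0.9207 = 0.46128
R_total = 0.62 + 28.49 + 0.46128 + 0.16 = 29.731 ft²·°F·h/BTU
Q = A·ΔT/R = 1015 × (62.31 − 16.03) / 29.731 = 1580 BTU/h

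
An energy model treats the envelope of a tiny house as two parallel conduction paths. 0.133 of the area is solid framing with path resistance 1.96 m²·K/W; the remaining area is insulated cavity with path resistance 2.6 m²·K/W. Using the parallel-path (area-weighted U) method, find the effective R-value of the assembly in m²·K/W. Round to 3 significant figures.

U_eff = 0.867/2.6 + 0.133/1.96 = 0.3335 + 0.06786 = 0.4013
R_eff = 1/U_eff = 2.492 m²·K/W

2.49 m²·K/W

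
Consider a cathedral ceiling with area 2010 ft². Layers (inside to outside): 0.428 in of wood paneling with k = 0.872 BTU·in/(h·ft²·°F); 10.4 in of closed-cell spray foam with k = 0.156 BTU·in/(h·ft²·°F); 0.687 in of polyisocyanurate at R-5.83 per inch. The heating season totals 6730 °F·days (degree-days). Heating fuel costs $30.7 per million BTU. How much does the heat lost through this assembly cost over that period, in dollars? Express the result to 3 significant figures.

140 dollars

0.428/0.872 = 0.4908
10.4/0.156 = 66.67
0.687 × 5.83 = 4.005
R_total = 0.4908 + 66.67 + 4.005 = 71.16 ft²·°F·h/BTU
E = A × HDD × 24 / R = 2010 × 6730 × 24 / 71.16 = 4562000 BTU
Cost = 4562000/10⁶ × 30.7 = $140.1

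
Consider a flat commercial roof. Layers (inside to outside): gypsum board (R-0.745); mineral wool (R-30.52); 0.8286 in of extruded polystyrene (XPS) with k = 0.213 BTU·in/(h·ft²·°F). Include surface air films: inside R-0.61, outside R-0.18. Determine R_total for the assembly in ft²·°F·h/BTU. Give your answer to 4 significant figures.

0.8286/0.213 = 3.8901
R_total = 0.61 + 0.745 + 30.52 + 3.8901 + 0.18 = 35.945 ft²·°F·h/BTU

35.95 ft²·°F·h/BTU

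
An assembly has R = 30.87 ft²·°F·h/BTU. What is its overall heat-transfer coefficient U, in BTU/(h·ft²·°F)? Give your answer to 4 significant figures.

0.03239 BTU/(h·ft²·°F)

U = 1/R = 1/30.87 = 0.032394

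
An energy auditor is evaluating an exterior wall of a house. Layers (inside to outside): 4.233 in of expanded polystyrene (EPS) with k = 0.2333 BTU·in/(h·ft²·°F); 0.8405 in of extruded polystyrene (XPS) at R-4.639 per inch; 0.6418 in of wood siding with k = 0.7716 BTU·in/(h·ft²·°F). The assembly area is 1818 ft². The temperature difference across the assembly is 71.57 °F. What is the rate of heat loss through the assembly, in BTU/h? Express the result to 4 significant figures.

4.233/0.2333 = 18.144
0.8405 × 4.639 = 3.8991
0.6418/0.7716 = 0.83178
R_total = 18.144 + 3.8991 + 0.83178 = 22.875 ft²·°F·h/BTU
Q = A·ΔT/R = 1818 × 71.57 / 22.875 = 5688.1 BTU/h

5688 BTU/h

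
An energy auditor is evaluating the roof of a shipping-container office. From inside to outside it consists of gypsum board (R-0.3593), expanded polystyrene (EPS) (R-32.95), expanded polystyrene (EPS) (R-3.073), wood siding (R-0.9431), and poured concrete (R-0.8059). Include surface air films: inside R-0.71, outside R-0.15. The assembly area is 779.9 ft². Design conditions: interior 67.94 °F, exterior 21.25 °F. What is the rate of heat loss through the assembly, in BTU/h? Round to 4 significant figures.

R_total = 0.71 + 0.3593 + 32.95 + 3.073 + 0.9431 + 0.8059 + 0.15 = 38.991 ft²·°F·h/BTU
Q = A·ΔT/R = 779.9 × (67.94 − 21.25) / 38.991 = 933.89 BTU/h

933.9 BTU/h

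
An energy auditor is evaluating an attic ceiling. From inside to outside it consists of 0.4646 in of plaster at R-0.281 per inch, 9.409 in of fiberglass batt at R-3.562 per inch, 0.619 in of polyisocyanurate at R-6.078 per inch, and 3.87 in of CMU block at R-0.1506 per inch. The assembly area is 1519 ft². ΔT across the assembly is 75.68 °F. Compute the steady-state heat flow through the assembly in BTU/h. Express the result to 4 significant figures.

3026 BTU/h

0.4646 × 0.281 = 0.13055
9.409 × 3.562 = 33.515
0.619 × 6.078 = 3.7623
3.87 × 0.1506 = 0.58282
R_total = 0.13055 + 33.515 + 3.7623 + 0.58282 = 37.991 ft²·°F·h/BTU
Q = A·ΔT/R = 1519 × 75.68 / 37.991 = 3026 BTU/h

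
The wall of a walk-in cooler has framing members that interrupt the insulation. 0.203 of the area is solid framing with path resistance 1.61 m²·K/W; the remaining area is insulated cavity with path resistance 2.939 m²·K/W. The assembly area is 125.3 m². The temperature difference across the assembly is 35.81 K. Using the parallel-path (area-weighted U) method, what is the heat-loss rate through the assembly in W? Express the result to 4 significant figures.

U_eff = 0.797/2.939 + 0.203/1.61 = 0.27118 + 0.12609 = 0.39727
R_eff = 1/U_eff = 2.5172 m²·K/W
Q = 125.3 × 35.81 / 2.5172 = 1782.5 W

1783 W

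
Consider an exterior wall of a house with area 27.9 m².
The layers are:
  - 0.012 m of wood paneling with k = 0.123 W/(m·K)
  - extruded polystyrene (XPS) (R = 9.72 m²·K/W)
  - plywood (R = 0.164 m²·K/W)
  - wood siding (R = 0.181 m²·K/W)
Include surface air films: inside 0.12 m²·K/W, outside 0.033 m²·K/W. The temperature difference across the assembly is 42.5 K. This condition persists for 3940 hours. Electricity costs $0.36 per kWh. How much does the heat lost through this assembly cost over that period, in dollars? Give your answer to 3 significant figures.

0.012/0.123 = 0.09756
R_total = 0.12 + 0.09756 + 9.72 + 0.164 + 0.181 + 0.033 = 10.32 m²·K/W
Q = 27.9 × 42.5 / 10.32 = 114.9 W
E = 114.9 W × 3940 h / 1000 = 452.9 kWh
Cost = 452.9 × 0.36 = $163

163 dollars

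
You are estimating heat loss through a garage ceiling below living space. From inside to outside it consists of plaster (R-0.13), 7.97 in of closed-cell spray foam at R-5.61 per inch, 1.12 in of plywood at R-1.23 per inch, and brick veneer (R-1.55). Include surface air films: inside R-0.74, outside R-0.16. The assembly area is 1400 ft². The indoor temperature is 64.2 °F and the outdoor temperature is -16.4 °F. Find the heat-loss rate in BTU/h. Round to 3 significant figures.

7.97 × 5.61 = 44.71
1.12 × 1.23 = 1.378
R_total = 0.74 + 0.13 + 44.71 + 1.378 + 1.55 + 0.16 = 48.67 ft²·°F·h/BTU
Q = A·ΔT/R = 1400 × (64.2 − (-16.4)) / 48.67 = 2319 BTU/h

2320 BTU/h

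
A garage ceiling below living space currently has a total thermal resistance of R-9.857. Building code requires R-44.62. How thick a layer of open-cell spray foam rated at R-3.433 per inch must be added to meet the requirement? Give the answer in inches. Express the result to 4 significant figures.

ΔR = 44.62 − 9.857 = 34.763 ft²·°F·h/BTU
L = ΔR / (R/in) = 34.763/3.433 = 10.126 in

10.13 in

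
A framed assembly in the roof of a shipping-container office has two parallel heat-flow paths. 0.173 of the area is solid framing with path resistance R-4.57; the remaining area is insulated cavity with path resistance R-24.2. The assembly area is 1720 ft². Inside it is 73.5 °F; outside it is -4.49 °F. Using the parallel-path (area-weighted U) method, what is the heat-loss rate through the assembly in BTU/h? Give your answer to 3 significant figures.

9660 BTU/h

U_eff = 0.827/24.2 + 0.173/4.57 = 0.03417 + 0.03786 = 0.07203
R_eff = 1/U_eff = 13.88 ft²·°F·h/BTU
Q = 1720 × (73.5 − (-4.49)) / 13.88 = 9662 BTU/h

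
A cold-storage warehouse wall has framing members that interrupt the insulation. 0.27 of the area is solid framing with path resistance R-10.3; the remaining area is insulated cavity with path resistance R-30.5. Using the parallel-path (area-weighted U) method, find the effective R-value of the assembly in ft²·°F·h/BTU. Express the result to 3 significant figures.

U_eff = 0.73/30.5 + 0.27/10.3 = 0.02393 + 0.02621 = 0.05015
R_eff = 1/U_eff = 19.94 ft²·°F·h/BTU

19.9 ft²·°F·h/BTU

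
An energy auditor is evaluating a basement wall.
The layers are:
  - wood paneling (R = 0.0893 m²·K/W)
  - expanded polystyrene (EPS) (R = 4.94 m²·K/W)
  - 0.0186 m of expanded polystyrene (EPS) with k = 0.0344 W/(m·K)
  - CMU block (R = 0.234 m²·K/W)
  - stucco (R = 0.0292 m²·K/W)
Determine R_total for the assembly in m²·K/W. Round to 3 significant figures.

5.83 m²·K/W

0.0186/0.0344 = 0.5407
R_total = 0.0893 + 4.94 + 0.5407 + 0.234 + 0.0292 = 5.833 m²·K/W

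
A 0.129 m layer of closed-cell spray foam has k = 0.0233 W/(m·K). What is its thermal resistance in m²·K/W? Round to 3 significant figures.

R = L/k = 0.129/0.0233 = 5.536 m²·K/W

5.54 m²·K/W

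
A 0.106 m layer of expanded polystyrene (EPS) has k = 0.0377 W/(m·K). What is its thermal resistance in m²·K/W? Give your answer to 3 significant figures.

2.81 m²·K/W

R = L/k = 0.106/0.0377 = 2.812 m²·K/W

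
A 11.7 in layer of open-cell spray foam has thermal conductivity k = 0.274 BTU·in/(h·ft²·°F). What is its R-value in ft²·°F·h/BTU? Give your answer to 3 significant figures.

42.7 ft²·°F·h/BTU

R = L/k = 11.7/0.274 = 42.7 ft²·°F·h/BTU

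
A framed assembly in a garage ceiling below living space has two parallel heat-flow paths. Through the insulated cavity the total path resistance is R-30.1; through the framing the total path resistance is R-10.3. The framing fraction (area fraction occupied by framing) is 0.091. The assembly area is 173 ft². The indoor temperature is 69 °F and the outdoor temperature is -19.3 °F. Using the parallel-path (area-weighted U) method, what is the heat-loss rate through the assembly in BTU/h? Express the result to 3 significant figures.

U_eff = 0.909/30.1 + 0.091/10.3 = 0.0302 + 0.008835 = 0.03903
R_eff = 1/U_eff = 25.62 ft²·°F·h/BTU
Q = 173 × (69 − (-19.3)) / 25.62 = 596.3 BTU/h

596 BTU/h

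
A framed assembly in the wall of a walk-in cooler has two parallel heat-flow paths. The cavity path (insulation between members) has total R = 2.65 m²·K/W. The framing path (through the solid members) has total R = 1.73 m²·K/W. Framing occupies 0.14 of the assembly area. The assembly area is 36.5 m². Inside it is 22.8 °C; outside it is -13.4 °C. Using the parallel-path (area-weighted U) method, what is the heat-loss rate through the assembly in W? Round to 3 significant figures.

U_eff = 0.86/2.65 + 0.14/1.73 = 0.3245 + 0.08092 = 0.4055
R_eff = 1/U_eff = 2.466 m²·K/W
Q = 36.5 × (22.8 − (-13.4)) / 2.466 = 535.7 W

536 W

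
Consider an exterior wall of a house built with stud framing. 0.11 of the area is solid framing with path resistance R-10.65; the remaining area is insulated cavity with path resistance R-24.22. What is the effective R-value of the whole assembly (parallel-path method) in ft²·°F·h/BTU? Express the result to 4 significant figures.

21.24 ft²·°F·h/BTU

U_eff = 0.89/24.22 + 0.11/10.65 = 0.036746 + 0.010329 = 0.047075
R_eff = 1/U_eff = 21.243 ft²·°F·h/BTU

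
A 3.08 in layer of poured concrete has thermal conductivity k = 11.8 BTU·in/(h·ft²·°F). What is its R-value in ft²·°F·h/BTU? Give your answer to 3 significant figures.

0.261 ft²·°F·h/BTU

R = L/k = 3.08/11.8 = 0.261 ft²·°F·h/BTU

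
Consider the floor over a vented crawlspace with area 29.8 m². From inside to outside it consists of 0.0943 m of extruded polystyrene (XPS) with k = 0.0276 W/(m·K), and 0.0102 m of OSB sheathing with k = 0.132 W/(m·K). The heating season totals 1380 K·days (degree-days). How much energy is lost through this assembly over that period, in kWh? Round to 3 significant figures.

0.0943/0.0276 = 3.417
0.0102/0.132 = 0.07727
R_total = 3.417 + 0.07727 = 3.494 m²·K/W
E = A × HDD × 24 / R / 1000 = 29.8 × 1380 × 24 / 3.494 / 1000 = 282.5 kWh

282 kWh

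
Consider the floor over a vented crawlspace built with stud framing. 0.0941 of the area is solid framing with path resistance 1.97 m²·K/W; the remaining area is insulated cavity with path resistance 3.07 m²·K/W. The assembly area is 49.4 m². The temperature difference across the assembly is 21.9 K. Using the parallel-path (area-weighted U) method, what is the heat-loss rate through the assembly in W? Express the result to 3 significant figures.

U_eff = 0.9059/3.07 + 0.0941/1.97 = 0.2951 + 0.04777 = 0.3428
R_eff = 1/U_eff = 2.917 m²·K/W
Q = 49.4 × 21.9 / 2.917 = 370.9 W

371 W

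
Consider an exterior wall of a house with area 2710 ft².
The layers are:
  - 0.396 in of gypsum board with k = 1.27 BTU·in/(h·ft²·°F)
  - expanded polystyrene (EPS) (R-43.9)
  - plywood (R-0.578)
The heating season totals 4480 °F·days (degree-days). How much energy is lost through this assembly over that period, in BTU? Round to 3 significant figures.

6510000 BTU

0.396/1.27 = 0.3118
R_total = 0.3118 + 43.9 + 0.578 = 44.79 ft²·°F·h/BTU
E = A × HDD × 24 / R = 2710 × 4480 × 24 / 44.79 = 6505000 BTU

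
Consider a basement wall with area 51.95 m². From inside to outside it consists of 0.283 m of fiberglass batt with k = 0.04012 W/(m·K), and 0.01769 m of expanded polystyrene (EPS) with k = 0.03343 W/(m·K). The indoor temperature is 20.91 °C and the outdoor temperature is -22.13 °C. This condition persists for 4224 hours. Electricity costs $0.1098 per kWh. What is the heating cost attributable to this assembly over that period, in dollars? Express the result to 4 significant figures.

136.8 dollars

0.283/0.04012 = 7.0538
0.01769/0.03343 = 0.52917
R_total = 7.0538 + 0.52917 = 7.583 m²·K/W
Q = 51.95 × (20.91 − (-22.13)) / 7.583 = 294.86 W
E = 294.86 W × 4224 h / 1000 = 1245.5 kWh
Cost = 1245.5 × 0.1098 = $136.75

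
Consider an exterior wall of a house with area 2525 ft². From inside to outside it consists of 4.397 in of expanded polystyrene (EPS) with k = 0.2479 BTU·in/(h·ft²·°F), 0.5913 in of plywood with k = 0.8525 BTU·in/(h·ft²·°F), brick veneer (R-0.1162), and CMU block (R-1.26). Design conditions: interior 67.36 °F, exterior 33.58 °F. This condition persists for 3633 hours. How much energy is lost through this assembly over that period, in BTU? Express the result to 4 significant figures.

4.397/0.2479 = 17.737
0.5913/0.8525 = 0.69361
R_total = 17.737 + 0.69361 + 0.1162 + 1.26 = 19.807 ft²·°F·h/BTU
Q = 2525 × (67.36 − 33.58) / 19.807 = 4306.3 BTU/h
E = 4306.3 × 3633 = 15645000 BTU

15640000 BTU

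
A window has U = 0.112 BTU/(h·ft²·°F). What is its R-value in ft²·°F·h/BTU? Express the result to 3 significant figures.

8.93 ft²·°F·h/BTU

R = 1/U = 1/0.112 = 8.929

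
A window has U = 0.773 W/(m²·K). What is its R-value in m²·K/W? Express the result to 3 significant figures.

1.29 m²·K/W

R = 1/U = 1/0.773 = 1.294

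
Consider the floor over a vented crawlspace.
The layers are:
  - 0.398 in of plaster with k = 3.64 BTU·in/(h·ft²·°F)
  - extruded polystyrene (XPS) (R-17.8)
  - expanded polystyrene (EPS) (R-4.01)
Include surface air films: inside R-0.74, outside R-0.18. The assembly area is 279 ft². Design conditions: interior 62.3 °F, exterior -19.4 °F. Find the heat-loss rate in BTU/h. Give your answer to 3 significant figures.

0.398/3.64 = 0.1093
R_total = 0.74 + 0.1093 + 17.8 + 4.01 + 0.18 = 22.84 ft²·°F·h/BTU
Q = A·ΔT/R = 279 × (62.3 − (-19.4)) / 22.84 = 998 BTU/h

998 BTU/h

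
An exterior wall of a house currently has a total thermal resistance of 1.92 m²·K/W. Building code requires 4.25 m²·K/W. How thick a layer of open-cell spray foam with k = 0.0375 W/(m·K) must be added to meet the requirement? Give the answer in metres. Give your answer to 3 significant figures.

ΔR = 4.25 − 1.92 = 2.33 m²·K/W
L = ΔR × k = 2.33 × 0.0375 = 0.08737 m

0.0874 m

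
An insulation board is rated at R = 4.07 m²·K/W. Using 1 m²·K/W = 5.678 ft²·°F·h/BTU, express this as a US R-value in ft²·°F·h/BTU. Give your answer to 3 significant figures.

23.1 ft²·°F·h/BTU

R_US = 4.07 × 5.678 = 23.11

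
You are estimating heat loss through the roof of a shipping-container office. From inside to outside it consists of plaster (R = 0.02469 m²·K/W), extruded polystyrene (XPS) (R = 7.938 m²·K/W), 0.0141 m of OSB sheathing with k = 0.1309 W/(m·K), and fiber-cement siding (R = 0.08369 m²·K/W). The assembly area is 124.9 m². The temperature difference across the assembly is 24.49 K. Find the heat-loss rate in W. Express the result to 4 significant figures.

375.1 W

0.0141/0.1309 = 0.10772
R_total = 0.02469 + 7.938 + 0.10772 + 0.08369 = 8.1541 m²·K/W
Q = A·ΔT/R = 124.9 × 24.49 / 8.1541 = 375.12 W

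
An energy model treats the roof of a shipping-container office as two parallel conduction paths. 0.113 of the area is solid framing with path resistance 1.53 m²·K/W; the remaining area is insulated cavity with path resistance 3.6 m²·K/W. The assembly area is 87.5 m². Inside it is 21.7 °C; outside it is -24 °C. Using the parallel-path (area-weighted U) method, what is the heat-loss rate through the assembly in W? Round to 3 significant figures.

U_eff = 0.887/3.6 + 0.113/1.53 = 0.2464 + 0.07386 = 0.3202
R_eff = 1/U_eff = 3.123 m²·K/W
Q = 87.5 × (21.7 − (-24)) / 3.123 = 1281 W

1280 W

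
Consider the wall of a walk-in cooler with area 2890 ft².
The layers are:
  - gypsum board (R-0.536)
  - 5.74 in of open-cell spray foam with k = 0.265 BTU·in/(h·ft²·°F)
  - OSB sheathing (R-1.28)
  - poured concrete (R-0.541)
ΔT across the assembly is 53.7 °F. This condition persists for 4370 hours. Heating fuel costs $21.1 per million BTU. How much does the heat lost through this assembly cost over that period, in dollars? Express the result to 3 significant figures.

5.74/0.265 = 21.66
R_total = 0.536 + 21.66 + 1.28 + 0.541 = 24.02 ft²·°F·h/BTU
Q = 2890 × 53.7 / 24.02 = 6462 BTU/h
E = 6462 × 4370 = 28240000 BTU
Cost = 28240000/10⁶ × 21.1 = $595.8

596 dollars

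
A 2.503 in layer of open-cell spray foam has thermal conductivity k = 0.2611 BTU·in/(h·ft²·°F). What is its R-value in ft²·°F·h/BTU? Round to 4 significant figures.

9.586 ft²·°F·h/BTU

R = L/k = 2.503/0.2611 = 9.5864 ft²·°F·h/BTU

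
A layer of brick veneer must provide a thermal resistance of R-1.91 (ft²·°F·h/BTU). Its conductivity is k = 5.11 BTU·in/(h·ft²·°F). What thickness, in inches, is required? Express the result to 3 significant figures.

9.76 in

L = R × k = 1.91 × 5.11 = 9.76 in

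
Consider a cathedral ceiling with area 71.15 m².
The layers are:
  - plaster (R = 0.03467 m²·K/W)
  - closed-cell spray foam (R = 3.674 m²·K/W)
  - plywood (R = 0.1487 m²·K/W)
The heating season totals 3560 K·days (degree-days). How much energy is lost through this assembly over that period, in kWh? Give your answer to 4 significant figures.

1576 kWh

R_total = 0.03467 + 3.674 + 0.1487 = 3.8574 m²·K/W
E = A × HDD × 24 / R / 1000 = 71.15 × 3560 × 24 / 3.8574 / 1000 = 1576 kWh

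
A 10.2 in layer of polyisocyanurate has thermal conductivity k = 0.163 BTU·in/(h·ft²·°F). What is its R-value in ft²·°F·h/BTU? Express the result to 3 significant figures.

R = L/k = 10.2/0.163 = 62.58 ft²·°F·h/BTU

62.6 ft²·°F·h/BTU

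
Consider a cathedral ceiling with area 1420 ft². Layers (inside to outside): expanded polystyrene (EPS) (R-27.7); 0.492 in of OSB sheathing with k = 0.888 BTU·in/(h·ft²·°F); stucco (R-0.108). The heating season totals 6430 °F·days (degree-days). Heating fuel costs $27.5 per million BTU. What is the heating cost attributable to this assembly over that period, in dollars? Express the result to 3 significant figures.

0.492/0.888 = 0.5541
R_total = 27.7 + 0.5541 + 0.108 = 28.36 ft²·°F·h/BTU
E = A × HDD × 24 / R = 1420 × 6430 × 24 / 28.36 = 7726000 BTU
Cost = 7726000/10⁶ × 27.5 = $212.5

212 dollars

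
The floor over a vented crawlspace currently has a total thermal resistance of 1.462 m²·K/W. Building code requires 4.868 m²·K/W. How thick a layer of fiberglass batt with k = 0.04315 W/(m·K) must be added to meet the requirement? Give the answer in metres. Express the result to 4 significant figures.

0.1470 m

ΔR = 4.868 − 1.462 = 3.406 m²·K/W
L = ΔR × k = 3.406 × 0.04315 = 0.14697 m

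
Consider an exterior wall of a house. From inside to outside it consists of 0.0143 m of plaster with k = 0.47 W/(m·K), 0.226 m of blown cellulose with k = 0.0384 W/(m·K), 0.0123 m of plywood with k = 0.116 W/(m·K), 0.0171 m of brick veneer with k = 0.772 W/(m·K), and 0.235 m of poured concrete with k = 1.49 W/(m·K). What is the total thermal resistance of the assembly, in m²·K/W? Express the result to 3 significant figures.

6.20 m²·K/W

0.0143/0.47 = 0.03043
0.226/0.0384 = 5.885
0.0123/0.116 = 0.106
0.0171/0.772 = 0.02215
0.235/1.49 = 0.1577
R_total = 0.03043 + 5.885 + 0.106 + 0.02215 + 0.1577 = 6.202 m²·K/W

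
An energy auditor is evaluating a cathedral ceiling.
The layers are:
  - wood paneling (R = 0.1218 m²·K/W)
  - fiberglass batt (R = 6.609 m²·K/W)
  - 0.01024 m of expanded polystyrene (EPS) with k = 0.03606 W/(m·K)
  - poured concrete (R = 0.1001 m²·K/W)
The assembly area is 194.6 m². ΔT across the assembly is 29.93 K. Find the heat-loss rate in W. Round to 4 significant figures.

0.01024/0.03606 = 0.28397
R_total = 0.1218 + 6.609 + 0.28397 + 0.1001 = 7.1149 m²·K/W
Q = A·ΔT/R = 194.6 × 29.93 / 7.1149 = 818.62 W

818.6 W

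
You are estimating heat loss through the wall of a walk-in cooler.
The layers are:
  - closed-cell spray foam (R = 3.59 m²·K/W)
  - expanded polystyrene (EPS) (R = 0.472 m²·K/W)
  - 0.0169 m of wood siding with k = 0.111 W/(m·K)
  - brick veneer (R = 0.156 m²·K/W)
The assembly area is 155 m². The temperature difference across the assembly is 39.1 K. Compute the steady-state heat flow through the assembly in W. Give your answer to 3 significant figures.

1390 W

0.0169/0.111 = 0.1523
R_total = 3.59 + 0.472 + 0.1523 + 0.156 = 4.37 m²·K/W
Q = A·ΔT/R = 155 × 39.1 / 4.37 = 1387 W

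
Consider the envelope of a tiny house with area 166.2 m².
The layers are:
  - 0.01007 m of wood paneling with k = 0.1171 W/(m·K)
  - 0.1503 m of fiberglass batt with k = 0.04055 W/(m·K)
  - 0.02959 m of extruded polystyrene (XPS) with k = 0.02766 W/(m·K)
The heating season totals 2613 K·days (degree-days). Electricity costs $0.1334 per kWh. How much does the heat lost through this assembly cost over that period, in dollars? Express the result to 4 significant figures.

286.0 dollars

0.01007/0.1171 = 0.085995
0.1503/0.04055 = 3.7065
0.02959/0.02766 = 1.0698
R_total = 0.085995 + 3.7065 + 1.0698 = 4.8623 m²·K/W
E = A × HDD × 24 / R / 1000 = 166.2 × 2613 × 24 / 4.8623 / 1000 = 2143.6 kWh
Cost = 2143.6 × 0.1334 = $285.95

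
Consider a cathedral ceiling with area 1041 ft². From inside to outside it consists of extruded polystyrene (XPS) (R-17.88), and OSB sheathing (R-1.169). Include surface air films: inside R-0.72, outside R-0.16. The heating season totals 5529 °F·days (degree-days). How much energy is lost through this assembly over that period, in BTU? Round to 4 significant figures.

6931000 BTU

R_total = 0.72 + 17.88 + 1.169 + 0.16 = 19.929 ft²·°F·h/BTU
E = A × HDD × 24 / R = 1041 × 5529 × 24 / 19.929 = 6931400 BTU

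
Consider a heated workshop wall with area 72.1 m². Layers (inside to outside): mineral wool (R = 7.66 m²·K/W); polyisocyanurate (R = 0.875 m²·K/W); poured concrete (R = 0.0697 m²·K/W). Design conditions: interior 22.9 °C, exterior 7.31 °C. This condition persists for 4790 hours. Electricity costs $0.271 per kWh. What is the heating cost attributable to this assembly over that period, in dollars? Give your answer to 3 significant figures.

R_total = 7.66 + 0.875 + 0.0697 = 8.605 m²·K/W
Q = 72.1 × (22.9 − 7.31) / 8.605 = 130.6 W
E = 130.6 W × 4790 h / 1000 = 625.7 kWh
Cost = 625.7 × 0.271 = $169.6

170 dollars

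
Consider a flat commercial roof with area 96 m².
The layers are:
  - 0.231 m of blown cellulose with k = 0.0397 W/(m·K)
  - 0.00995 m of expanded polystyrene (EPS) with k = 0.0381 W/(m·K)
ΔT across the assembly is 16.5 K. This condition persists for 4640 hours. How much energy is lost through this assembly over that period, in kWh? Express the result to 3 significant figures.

0.231/0.0397 = 5.819
0.00995/0.0381 = 0.2612
R_total = 5.819 + 0.2612 = 6.08 m²·K/W
Q = 96 × 16.5 / 6.08 = 260.5 W
E = 260.5 W × 4640 h / 1000 = 1209 kWh

1210 kWh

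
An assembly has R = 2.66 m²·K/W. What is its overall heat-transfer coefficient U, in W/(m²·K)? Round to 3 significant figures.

U = 1/R = 1/2.66 = 0.3759

0.376 W/(m²·K)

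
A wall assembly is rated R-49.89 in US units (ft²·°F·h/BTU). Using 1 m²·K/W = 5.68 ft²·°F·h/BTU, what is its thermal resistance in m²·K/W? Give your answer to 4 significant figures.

8.783 m²·K/W

R_SI = 49.89/5.68 = 8.7835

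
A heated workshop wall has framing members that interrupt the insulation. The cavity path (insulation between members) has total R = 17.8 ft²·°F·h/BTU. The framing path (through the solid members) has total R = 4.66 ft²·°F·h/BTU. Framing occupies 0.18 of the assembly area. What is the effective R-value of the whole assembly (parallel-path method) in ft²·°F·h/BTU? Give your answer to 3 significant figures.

U_eff = 0.82/17.8 + 0.18/4.66 = 0.04607 + 0.03863 = 0.08469
R_eff = 1/U_eff = 11.81 ft²·°F·h/BTU

11.8 ft²·°F·h/BTU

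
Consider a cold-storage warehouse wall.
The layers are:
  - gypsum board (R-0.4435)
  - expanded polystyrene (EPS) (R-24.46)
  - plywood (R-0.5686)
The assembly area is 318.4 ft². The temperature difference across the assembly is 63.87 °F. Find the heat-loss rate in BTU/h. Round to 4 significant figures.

R_total = 0.4435 + 24.46 + 0.5686 = 25.472 ft²·°F·h/BTU
Q = A·ΔT/R = 318.4 × 63.87 / 25.472 = 798.37 BTU/h

798.4 BTU/h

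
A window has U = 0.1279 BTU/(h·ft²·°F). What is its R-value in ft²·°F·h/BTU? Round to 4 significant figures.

R = 1/U = 1/0.1279 = 7.8186

7.819 ft²·°F·h/BTU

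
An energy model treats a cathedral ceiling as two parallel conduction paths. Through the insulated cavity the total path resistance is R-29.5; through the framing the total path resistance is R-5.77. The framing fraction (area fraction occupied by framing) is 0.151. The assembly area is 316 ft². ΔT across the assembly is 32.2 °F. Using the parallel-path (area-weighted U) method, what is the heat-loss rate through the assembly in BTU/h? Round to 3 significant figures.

U_eff = 0.849/29.5 + 0.151/5.77 = 0.02878 + 0.02617 = 0.05495
R_eff = 1/U_eff = 18.2 ft²·°F·h/BTU
Q = 316 × 32.2 / 18.2 = 559.1 BTU/h

559 BTU/h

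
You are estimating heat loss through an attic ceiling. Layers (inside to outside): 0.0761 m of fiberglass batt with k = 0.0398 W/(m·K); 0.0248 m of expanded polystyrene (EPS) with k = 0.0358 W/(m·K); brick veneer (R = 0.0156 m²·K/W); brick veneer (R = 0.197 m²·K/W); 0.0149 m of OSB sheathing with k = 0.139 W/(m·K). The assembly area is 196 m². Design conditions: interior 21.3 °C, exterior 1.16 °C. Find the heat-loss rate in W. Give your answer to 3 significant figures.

0.0761/0.0398 = 1.912
0.0248/0.0358 = 0.6927
0.0149/0.139 = 0.1072
R_total = 1.912 + 0.6927 + 0.0156 + 0.197 + 0.1072 = 2.925 m²·K/W
Q = A·ΔT/R = 196 × (21.3 − 1.16) / 2.925 = 1350 W

1350 W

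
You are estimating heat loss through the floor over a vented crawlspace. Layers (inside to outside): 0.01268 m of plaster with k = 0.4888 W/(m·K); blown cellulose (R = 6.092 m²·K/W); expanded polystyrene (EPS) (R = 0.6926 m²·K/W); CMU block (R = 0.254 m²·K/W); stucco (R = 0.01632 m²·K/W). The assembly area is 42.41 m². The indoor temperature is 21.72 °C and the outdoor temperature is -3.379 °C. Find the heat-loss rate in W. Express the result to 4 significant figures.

150.3 W

0.01268/0.4888 = 0.025941
R_total = 0.025941 + 6.092 + 0.6926 + 0.254 + 0.01632 = 7.0809 m²·K/W
Q = A·ΔT/R = 42.41 × (21.72 − (-3.379)) / 7.0809 = 150.33 W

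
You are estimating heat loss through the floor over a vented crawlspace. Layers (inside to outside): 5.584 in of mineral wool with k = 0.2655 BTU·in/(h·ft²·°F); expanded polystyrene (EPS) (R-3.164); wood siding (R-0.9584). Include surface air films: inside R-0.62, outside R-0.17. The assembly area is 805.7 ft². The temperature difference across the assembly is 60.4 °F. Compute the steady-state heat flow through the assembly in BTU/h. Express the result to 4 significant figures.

5.584/0.2655 = 21.032
R_total = 0.62 + 21.032 + 3.164 + 0.9584 + 0.17 = 25.944 ft²·°F·h/BTU
Q = A·ΔT/R = 805.7 × 60.4 / 25.944 = 1875.7 BTU/h

1876 BTU/h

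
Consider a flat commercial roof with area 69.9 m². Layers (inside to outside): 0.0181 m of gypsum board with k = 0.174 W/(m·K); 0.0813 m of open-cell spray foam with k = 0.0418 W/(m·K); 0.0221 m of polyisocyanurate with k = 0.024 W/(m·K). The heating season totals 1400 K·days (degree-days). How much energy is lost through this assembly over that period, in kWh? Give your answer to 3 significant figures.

791 kWh

0.0181/0.174 = 0.104
0.0813/0.0418 = 1.945
0.0221/0.024 = 0.9208
R_total = 0.104 + 1.945 + 0.9208 = 2.97 m²·K/W
E = A × HDD × 24 / R / 1000 = 69.9 × 1400 × 24 / 2.97 / 1000 = 790.8 kWh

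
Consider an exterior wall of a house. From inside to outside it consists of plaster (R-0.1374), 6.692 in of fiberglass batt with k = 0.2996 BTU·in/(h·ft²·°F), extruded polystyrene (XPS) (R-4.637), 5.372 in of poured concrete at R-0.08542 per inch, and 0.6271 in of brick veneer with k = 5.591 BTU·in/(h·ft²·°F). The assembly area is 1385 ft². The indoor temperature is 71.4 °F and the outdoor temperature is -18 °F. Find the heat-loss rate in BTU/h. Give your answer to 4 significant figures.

4473 BTU/h

6.692/0.2996 = 22.336
5.372 × 0.08542 = 0.45888
0.6271/5.591 = 0.11216
R_total = 0.1374 + 22.336 + 4.637 + 0.45888 + 0.11216 = 27.682 ft²·°F·h/BTU
Q = A·ΔT/R = 1385 × (71.4 − (-18)) / 27.682 = 4472.9 BTU/h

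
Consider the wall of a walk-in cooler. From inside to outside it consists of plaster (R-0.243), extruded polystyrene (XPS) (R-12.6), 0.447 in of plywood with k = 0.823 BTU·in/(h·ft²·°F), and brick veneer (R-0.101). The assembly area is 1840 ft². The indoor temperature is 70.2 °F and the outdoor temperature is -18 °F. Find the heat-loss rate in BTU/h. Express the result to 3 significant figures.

12000 BTU/h

0.447/0.823 = 0.5431
R_total = 0.243 + 12.6 + 0.5431 + 0.101 = 13.49 ft²·°F·h/BTU
Q = A·ΔT/R = 1840 × (70.2 − (-18)) / 13.49 = 12030 BTU/h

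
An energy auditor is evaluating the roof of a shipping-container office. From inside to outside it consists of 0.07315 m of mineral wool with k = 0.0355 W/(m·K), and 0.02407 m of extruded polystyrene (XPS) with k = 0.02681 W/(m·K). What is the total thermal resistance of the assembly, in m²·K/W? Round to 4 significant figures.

2.958 m²·K/W

0.07315/0.0355 = 2.0606
0.02407/0.02681 = 0.8978
R_total = 2.0606 + 0.8978 = 2.9584 m²·K/W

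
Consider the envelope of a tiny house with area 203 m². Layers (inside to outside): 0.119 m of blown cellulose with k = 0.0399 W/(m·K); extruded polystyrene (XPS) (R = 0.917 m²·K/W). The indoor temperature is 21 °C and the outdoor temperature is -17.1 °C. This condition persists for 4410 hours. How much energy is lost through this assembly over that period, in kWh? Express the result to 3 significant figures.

0.119/0.0399 = 2.982
R_total = 2.982 + 0.917 = 3.899 m²·K/W
Q = 203 × (21 − (-17.1)) / 3.899 = 1983 W
E = 1983 W × 4410 h / 1000 = 8747 kWh

8750 kWh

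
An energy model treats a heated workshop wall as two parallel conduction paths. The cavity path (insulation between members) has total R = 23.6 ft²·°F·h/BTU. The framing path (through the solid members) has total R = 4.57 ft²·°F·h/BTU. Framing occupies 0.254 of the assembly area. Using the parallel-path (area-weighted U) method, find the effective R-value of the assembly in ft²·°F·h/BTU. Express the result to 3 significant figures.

11.5 ft²·°F·h/BTU

U_eff = 0.746/23.6 + 0.254/4.57 = 0.03161 + 0.05558 = 0.08719
R_eff = 1/U_eff = 11.47 ft²·°F·h/BTU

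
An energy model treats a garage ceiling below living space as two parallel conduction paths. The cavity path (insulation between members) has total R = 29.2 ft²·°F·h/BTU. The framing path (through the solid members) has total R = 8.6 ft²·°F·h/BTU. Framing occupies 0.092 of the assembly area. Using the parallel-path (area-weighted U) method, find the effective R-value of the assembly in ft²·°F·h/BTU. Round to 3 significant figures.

U_eff = 0.908/29.2 + 0.092/8.6 = 0.0311 + 0.0107 = 0.04179
R_eff = 1/U_eff = 23.93 ft²·°F·h/BTU

23.9 ft²·°F·h/BTU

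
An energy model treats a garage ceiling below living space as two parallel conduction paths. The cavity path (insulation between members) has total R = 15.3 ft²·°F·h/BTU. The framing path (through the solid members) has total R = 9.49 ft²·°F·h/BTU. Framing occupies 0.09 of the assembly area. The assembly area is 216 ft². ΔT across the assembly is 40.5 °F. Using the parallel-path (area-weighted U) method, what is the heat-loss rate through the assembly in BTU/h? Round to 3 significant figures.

U_eff = 0.91/15.3 + 0.09/9.49 = 0.05948 + 0.009484 = 0.06896
R_eff = 1/U_eff = 14.5 ft²·°F·h/BTU
Q = 216 × 40.5 / 14.5 = 603.3 BTU/h

603 BTU/h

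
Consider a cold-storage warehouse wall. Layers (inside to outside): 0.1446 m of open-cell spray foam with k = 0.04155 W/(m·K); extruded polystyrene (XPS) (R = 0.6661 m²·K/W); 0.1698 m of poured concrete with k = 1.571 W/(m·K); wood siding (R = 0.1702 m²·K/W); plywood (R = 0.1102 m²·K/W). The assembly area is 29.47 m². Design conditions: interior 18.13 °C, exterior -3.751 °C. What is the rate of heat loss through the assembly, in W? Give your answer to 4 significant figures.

0.1446/0.04155 = 3.4801
0.1698/1.571 = 0.10808
R_total = 3.4801 + 0.6661 + 0.10808 + 0.1702 + 0.1102 = 4.5347 m²·K/W
Q = A·ΔT/R = 29.47 × (18.13 − (-3.751)) / 4.5347 = 142.2 W

142.2 W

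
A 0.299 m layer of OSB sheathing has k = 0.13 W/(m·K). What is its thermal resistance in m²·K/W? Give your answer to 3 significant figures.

R = L/k = 0.299/0.13 = 2.3 m²·K/W

2.30 m²·K/W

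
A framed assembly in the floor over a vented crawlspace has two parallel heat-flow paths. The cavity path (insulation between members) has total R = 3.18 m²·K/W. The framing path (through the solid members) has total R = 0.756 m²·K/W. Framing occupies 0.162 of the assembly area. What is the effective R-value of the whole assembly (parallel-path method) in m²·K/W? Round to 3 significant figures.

2.09 m²·K/W

U_eff = 0.838/3.18 + 0.162/0.756 = 0.2635 + 0.2143 = 0.4778
R_eff = 1/U_eff = 2.093 m²·K/W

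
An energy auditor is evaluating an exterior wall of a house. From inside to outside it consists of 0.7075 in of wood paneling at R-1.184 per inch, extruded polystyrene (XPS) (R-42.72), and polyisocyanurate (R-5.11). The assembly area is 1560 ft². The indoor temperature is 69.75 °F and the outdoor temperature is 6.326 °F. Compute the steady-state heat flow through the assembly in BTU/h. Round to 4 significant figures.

0.7075 × 1.184 = 0.83768
R_total = 0.83768 + 42.72 + 5.11 = 48.668 ft²·°F·h/BTU
Q = A·ΔT/R = 1560 × (69.75 − 6.326) / 48.668 = 2033 BTU/h

2033 BTU/h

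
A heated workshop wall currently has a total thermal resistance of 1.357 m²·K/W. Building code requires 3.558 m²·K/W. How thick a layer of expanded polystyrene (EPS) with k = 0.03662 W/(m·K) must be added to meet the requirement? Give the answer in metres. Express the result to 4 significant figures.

ΔR = 3.558 − 1.357 = 2.201 m²·K/W
L = ΔR × k = 2.201 × 0.03662 = 0.080601 m

0.08060 m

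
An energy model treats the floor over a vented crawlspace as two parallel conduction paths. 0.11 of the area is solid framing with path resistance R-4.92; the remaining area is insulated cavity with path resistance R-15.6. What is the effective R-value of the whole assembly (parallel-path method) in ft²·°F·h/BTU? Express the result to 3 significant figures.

U_eff = 0.89/15.6 + 0.11/4.92 = 0.05705 + 0.02236 = 0.07941
R_eff = 1/U_eff = 12.59 ft²·°F·h/BTU

12.6 ft²·°F·h/BTU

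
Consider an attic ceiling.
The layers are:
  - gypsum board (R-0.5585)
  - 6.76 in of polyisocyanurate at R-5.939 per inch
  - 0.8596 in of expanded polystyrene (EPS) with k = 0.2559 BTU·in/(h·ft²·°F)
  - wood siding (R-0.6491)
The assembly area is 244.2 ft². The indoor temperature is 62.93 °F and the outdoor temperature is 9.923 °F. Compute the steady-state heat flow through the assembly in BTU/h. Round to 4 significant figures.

289.5 BTU/h

6.76 × 5.939 = 40.148
0.8596/0.2559 = 3.3591
R_total = 0.5585 + 40.148 + 3.3591 + 0.6491 = 44.714 ft²·°F·h/BTU
Q = A·ΔT/R = 244.2 × (62.93 − 9.923) / 44.714 = 289.49 BTU/h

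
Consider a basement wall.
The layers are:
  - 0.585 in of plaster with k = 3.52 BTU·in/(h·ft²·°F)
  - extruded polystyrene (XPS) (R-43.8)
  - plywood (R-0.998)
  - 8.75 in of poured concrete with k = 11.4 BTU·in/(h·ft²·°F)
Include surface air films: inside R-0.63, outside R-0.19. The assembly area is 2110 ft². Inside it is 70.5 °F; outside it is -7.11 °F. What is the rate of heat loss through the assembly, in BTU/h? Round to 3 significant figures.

0.585/3.52 = 0.1662
8.75/11.4 = 0.7675
R_total = 0.63 + 0.1662 + 43.8 + 0.998 + 0.7675 + 0.19 = 46.55 ft²·°F·h/BTU
Q = A·ΔT/R = 2110 × (70.5 − (-7.11)) / 46.55 = 3518 BTU/h

3520 BTU/h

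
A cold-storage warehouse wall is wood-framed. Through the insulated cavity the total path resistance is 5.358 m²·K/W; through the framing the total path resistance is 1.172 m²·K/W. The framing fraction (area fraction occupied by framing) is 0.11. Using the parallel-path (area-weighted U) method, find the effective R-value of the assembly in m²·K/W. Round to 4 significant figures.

U_eff = 0.89/5.358 + 0.11/1.172 = 0.16611 + 0.093857 = 0.25996
R_eff = 1/U_eff = 3.8467 m²·K/W

3.847 m²·K/W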